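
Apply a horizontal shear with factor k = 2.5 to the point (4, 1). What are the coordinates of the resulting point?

Shear matrix for horizontal shear with factor k = 2.5:
[[1, 2.50], [0, 1]]
Result: (4, 1) → (6.5, 1)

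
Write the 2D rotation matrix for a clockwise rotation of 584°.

Rotation matrix formula: [[cos θ, -sin θ], [sin θ, cos θ]]
A clockwise rotation by 584° is equivalent to a counterclockwise rotation by -584°.
For θ = -584°:
cos(-584°) = -0.7193
sin(-584°) = 0.6947
Result: [[-0.7193, -0.6947], [0.6947, -0.7193]]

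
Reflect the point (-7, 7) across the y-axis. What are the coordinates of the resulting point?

Reflection across y-axis: (-7, 7) → (7, 7)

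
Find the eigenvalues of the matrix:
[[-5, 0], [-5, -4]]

Characteristic equation: det(A - λI) = 0
λ² - (trace)λ + (det) = 0
trace = -5 + -4 = -9, det = (-5)(-4) - (0)(-5) = 20
λ² - (-9)λ + (20) = 0
λ = (-9 ± √((-9)² - 4·(20))) / 2 = (-9 ± √1) / 2
Solving: λ = -5, -4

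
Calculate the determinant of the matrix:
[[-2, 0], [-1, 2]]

For a 2×2 matrix [[a, b], [c, d]], det = ad - bc
det = (-2)(2) - (0)(-1) = -4 - 0 = -4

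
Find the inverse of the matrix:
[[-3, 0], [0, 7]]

For [[a,b],[c,d]], inverse = (1/det)·[[d,-b],[-c,a]]
det = (-3)(7) - (0)(0) = -21 - 0 = -21
Inverse = (1/-21)·[[7, 0], [0, -3]]
= [[-1/3, 0], [0, 1/7]]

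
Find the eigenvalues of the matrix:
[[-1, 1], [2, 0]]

Characteristic equation: det(A - λI) = 0
λ² - (trace)λ + (det) = 0
trace = -1 + 0 = -1, det = (-1)(0) - (1)(2) = -2
λ² - (-1)λ + (-2) = 0
λ = (-1 ± √((-1)² - 4·(-2))) / 2 = (-1 ± √9) / 2
Solving: λ = -2, 1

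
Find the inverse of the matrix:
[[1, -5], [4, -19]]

For [[a,b],[c,d]], inverse = (1/det)·[[d,-b],[-c,a]]
det = (1)(-19) - (-5)(4) = -19 - -20 = 1
Inverse = [[-19, 5], [-4, 1]]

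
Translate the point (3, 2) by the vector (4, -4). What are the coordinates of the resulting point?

Translation by (4, -4) (homogeneous matrix [[1, 0, 4], [0, 1, -4], [0, 0, 1]]):
x' = 3 + 4 = 7
y' = 2 + -4 = -2
Result: (7, -2)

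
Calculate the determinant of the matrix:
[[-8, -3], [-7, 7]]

For a 2×2 matrix [[a, b], [c, d]], det = ad - bc
det = (-8)(7) - (-3)(-7) = -56 - 21 = -77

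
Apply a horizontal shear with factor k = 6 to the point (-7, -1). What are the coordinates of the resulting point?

Shear matrix for horizontal shear with factor k = 6:
[[1, 6], [0, 1]]
Result: (-7, -1) → (-13, -1)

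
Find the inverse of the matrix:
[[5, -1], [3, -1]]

For [[a,b],[c,d]], inverse = (1/det)·[[d,-b],[-c,a]]
det = (5)(-1) - (-1)(3) = -5 - -3 = -2
Inverse = (1/-2)·[[-1, 1], [-3, 5]]
= [[1/2, -1/2], [3/2, -5/2]]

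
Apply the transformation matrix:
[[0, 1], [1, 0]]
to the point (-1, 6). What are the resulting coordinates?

Matrix multiplication:
[[0, 1], [1, 0]] × [-1, 6]ᵀ
= [(0)(-1) + (1)(6), (1)(-1) + (0)(6)]ᵀ
= [6, -1]ᵀ
Result: (6, -1)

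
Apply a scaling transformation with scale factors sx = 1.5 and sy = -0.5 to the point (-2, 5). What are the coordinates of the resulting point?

Scaling matrix:
[[1.50, 0], [0, -0.50]]
Result: (-2 × 1.5, 5 × -0.5) = (-3, -2.5)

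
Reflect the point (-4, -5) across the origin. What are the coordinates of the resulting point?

Reflection across origin: (-4, -5) → (4, 5)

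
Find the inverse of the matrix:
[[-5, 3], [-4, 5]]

For [[a,b],[c,d]], inverse = (1/det)·[[d,-b],[-c,a]]
det = (-5)(5) - (3)(-4) = -25 - -12 = -13
Inverse = (1/-13)·[[5, -3], [4, -5]]
= [[-5/13, 3/13], [-4/13, 5/13]]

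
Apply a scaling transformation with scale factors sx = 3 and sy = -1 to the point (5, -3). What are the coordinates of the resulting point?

Scaling matrix:
[[3, 0], [0, -1]]
Result: (5 × 3, -3 × -1) = (15, 3)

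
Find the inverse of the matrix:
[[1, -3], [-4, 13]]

For [[a,b],[c,d]], inverse = (1/det)·[[d,-b],[-c,a]]
det = (1)(13) - (-3)(-4) = 13 - 12 = 1
Inverse = [[13, 3], [4, 1]]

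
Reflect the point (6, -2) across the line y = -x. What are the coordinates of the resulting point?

Reflection across line y = -x: (6, -2) → (2, -6)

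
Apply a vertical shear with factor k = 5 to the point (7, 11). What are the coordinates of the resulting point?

Shear matrix for vertical shear with factor k = 5:
[[1, 0], [5, 1]]
Result: (7, 11) → (7, 46)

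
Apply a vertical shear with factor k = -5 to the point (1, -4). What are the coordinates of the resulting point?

Shear matrix for vertical shear with factor k = -5:
[[1, 0], [-5, 1]]
Result: (1, -4) → (1, -9)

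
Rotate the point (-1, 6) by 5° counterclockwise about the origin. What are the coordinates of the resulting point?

Rotation matrix for 5°: [[cos 5°, -sin 5°], [sin 5°, cos 5°]] ≈ [[0.996195, -0.087156], [0.087156, 0.996195]]
[[0.996195, -0.087156], [0.087156, 0.996195]] × [-1, 6]ᵀ ≈ [-1.5191, 5.8900]ᵀ
Result: (-1.5191, 5.8900)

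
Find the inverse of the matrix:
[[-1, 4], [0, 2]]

For [[a,b],[c,d]], inverse = (1/det)·[[d,-b],[-c,a]]
det = (-1)(2) - (4)(0) = -2 - 0 = -2
Inverse = (1/-2)·[[2, -4], [0, -1]]
= [[-1, 2], [0, 1/2]]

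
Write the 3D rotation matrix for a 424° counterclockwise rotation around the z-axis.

Rotation matrix for counterclockwise 424° around z-axis:
cos(424°) = 0.4384, sin(424°) = 0.8988
Result: [[0.4384, -0.8988, 0], [0.8988, 0.4384, 0], [0, 0, 1]]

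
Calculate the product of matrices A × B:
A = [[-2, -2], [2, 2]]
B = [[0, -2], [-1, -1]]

Matrix multiplication:
C[0][0] = -2×0 + -2×-1 = 2
C[0][1] = -2×-2 + -2×-1 = 6
C[1][0] = 2×0 + 2×-1 = -2
C[1][1] = 2×-2 + 2×-1 = -6
Result: [[2, 6], [-2, -6]]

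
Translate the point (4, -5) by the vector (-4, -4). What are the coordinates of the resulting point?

Translation by (-4, -4) (homogeneous matrix [[1, 0, -4], [0, 1, -4], [0, 0, 1]]):
x' = 4 + -4 = 0
y' = -5 + -4 = -9
Result: (0, -9)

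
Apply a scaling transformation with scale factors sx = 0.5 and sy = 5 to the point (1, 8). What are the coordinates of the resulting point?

Scaling matrix:
[[0.50, 0], [0, 5]]
Result: (1 × 0.5, 8 × 5) = (0.5, 40)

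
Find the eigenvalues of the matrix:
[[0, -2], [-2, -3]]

Characteristic equation: det(A - λI) = 0
λ² - (trace)λ + (det) = 0
trace = 0 + -3 = -3, det = (0)(-3) - (-2)(-2) = -4
λ² - (-3)λ + (-4) = 0
λ = (-3 ± √((-3)² - 4·(-4))) / 2 = (-3 ± √25) / 2
Solving: λ = -4, 1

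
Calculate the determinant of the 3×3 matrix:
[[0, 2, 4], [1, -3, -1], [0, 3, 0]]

Expansion along first row:
det = 0·det([[-3,-1],[3,0]]) - 2·det([[1,-1],[0,0]]) + 4·det([[1,-3],[0,3]])
    = 0·(-3·0 - -1·3) - 2·(1·0 - -1·0) + 4·(1·3 - -3·0)
    = 0·3 - 2·0 + 4·3
    = 0 + 0 + 12 = 12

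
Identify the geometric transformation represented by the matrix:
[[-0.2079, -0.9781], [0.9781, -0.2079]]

This matrix represents: rotation by 102° counterclockwise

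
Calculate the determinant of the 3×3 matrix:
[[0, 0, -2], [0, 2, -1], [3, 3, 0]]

Expansion along first row:
det = 0·det([[2,-1],[3,0]]) - 0·det([[0,-1],[3,0]]) + -2·det([[0,2],[3,3]])
    = 0·(2·0 - -1·3) - 0·(0·0 - -1·3) + -2·(0·3 - 2·3)
    = 0·3 - 0·3 + -2·-6
    = 0 + 0 + 12 = 12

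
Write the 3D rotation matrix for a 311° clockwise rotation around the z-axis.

Rotation matrix for clockwise 311° around z-axis:
A clockwise rotation by 311° is a counterclockwise rotation by -311°.
cos(-311°) = 0.6561, sin(-311°) = 0.7547
Result: [[0.6561, -0.7547, 0], [0.7547, 0.6561, 0], [0, 0, 1]]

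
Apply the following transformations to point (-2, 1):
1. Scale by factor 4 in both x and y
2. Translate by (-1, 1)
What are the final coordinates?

Step 1: Scale (-2, 1) by 4 → (-8, 4)
Step 2: Translate by (-1, 1) → (-9, 5)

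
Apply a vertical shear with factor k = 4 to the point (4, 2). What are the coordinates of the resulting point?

Shear matrix for vertical shear with factor k = 4:
[[1, 0], [4, 1]]
Result: (4, 2) → (4, 18)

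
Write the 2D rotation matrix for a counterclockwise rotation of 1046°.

Rotation matrix formula: [[cos θ, -sin θ], [sin θ, cos θ]]
For θ = 1046°:
cos(1046°) = 0.8290
sin(1046°) = -0.5592
Result: [[0.8290, 0.5592], [-0.5592, 0.8290]]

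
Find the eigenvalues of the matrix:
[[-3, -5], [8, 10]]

Characteristic equation: det(A - λI) = 0
λ² - (trace)λ + (det) = 0
trace = -3 + 10 = 7, det = (-3)(10) - (-5)(8) = 10
λ² - (7)λ + (10) = 0
λ = (7 ± √((7)² - 4·(10))) / 2 = (7 ± √9) / 2
Solving: λ = 2, 5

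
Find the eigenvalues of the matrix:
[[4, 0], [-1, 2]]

Characteristic equation: det(A - λI) = 0
λ² - (trace)λ + (det) = 0
trace = 4 + 2 = 6, det = (4)(2) - (0)(-1) = 8
λ² - (6)λ + (8) = 0
λ = (6 ± √((6)² - 4·(8))) / 2 = (6 ± √4) / 2
Solving: λ = 2, 4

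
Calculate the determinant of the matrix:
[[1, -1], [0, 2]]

For a 2×2 matrix [[a, b], [c, d]], det = ad - bc
det = (1)(2) - (-1)(0) = 2 - 0 = 2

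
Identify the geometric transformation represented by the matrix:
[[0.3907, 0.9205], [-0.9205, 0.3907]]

This matrix represents: rotation by 293° counterclockwise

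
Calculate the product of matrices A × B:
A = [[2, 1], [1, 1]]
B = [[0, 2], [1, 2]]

Matrix multiplication:
C[0][0] = 2×0 + 1×1 = 1
C[0][1] = 2×2 + 1×2 = 6
C[1][0] = 1×0 + 1×1 = 1
C[1][1] = 1×2 + 1×2 = 4
Result: [[1, 6], [1, 4]]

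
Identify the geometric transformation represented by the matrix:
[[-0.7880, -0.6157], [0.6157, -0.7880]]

This matrix represents: rotation by 142° counterclockwise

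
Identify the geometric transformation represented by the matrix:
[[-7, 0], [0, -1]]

This matrix represents: non-uniform scaling by sx = -7, sy = -1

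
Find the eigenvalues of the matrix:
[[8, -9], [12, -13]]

Characteristic equation: det(A - λI) = 0
λ² - (trace)λ + (det) = 0
trace = 8 + -13 = -5, det = (8)(-13) - (-9)(12) = 4
λ² - (-5)λ + (4) = 0
λ = (-5 ± √((-5)² - 4·(4))) / 2 = (-5 ± √9) / 2
Solving: λ = -4, -1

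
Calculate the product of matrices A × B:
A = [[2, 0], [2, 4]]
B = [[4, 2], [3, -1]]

Matrix multiplication:
C[0][0] = 2×4 + 0×3 = 8
C[0][1] = 2×2 + 0×-1 = 4
C[1][0] = 2×4 + 4×3 = 20
C[1][1] = 2×2 + 4×-1 = 0
Result: [[8, 4], [20, 0]]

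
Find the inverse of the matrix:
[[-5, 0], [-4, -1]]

For [[a,b],[c,d]], inverse = (1/det)·[[d,-b],[-c,a]]
det = (-5)(-1) - (0)(-4) = 5 - 0 = 5
Inverse = (1/5)·[[-1, 0], [4, -5]]
= [[-1/5, 0], [4/5, -1]]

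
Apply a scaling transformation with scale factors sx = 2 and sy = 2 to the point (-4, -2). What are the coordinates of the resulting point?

Scaling matrix:
[[2, 0], [0, 2]]
Result: (-4 × 2, -2 × 2) = (-8, -4)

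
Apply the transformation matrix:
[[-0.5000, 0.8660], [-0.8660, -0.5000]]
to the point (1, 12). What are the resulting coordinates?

Matrix multiplication:
[[-0.5000, 0.8660], [-0.8660, -0.5000]] × [1, 12]ᵀ
= [(-0.5000)(1) + (0.8660)(12), (-0.8660)(1) + (-0.5000)(12)]ᵀ
= [9.8920, -6.8660]ᵀ
Result: (9.8920, -6.8660)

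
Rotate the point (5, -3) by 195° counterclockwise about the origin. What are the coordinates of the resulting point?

Rotation matrix for 195°: [[cos 195°, -sin 195°], [sin 195°, cos 195°]] ≈ [[-0.965926, 0.258819], [-0.258819, -0.965926]]
[[-0.965926, 0.258819], [-0.258819, -0.965926]] × [5, -3]ᵀ ≈ [-5.6061, 1.6037]ᵀ
Result: (-5.6061, 1.6037)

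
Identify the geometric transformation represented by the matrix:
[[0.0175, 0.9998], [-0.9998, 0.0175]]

This matrix represents: rotation by 271° counterclockwise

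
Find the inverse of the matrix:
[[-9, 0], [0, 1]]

For [[a,b],[c,d]], inverse = (1/det)·[[d,-b],[-c,a]]
det = (-9)(1) - (0)(0) = -9 - 0 = -9
Inverse = (1/-9)·[[1, 0], [0, -9]]
= [[-1/9, 0], [0, 1]]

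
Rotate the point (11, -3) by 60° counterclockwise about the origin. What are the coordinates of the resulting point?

Rotation matrix for 60°: [[cos 60°, -sin 60°], [sin 60°, cos 60°]] ≈ [[0.500000, -0.866025], [0.866025, 0.500000]]
[[0.500000, -0.866025], [0.866025, 0.500000]] × [11, -3]ᵀ ≈ [8.0981, 8.0263]ᵀ
Result: (8.0981, 8.0263)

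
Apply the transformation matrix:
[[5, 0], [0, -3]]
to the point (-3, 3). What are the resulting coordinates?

Matrix multiplication:
[[5, 0], [0, -3]] × [-3, 3]ᵀ
= [(5)(-3) + (0)(3), (0)(-3) + (-3)(3)]ᵀ
= [-15, -9]ᵀ
Result: (-15, -9)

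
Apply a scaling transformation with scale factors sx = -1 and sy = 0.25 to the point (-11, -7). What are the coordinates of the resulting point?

Scaling matrix:
[[-1, 0], [0, 0.25]]
Result: (-11 × -1, -7 × 0.25) = (11, -1.75)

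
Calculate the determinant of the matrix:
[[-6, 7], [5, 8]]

For a 2×2 matrix [[a, b], [c, d]], det = ad - bc
det = (-6)(8) - (7)(5) = -48 - 35 = -83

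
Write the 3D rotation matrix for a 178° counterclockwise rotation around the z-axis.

Rotation matrix for counterclockwise 178° around z-axis:
cos(178°) = -0.9994, sin(178°) = 0.0349
Result: [[-0.9994, -0.0349, 0], [0.0349, -0.9994, 0], [0, 0, 1]]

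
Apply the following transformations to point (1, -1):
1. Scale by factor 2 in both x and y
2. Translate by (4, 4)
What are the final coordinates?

Step 1: Scale (1, -1) by 2 → (2, -2)
Step 2: Translate by (4, 4) → (6, 2)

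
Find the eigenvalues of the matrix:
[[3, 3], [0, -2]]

Characteristic equation: det(A - λI) = 0
λ² - (trace)λ + (det) = 0
trace = 3 + -2 = 1, det = (3)(-2) - (3)(0) = -6
λ² - (1)λ + (-6) = 0
λ = (1 ± √((1)² - 4·(-6))) / 2 = (1 ± √25) / 2
Solving: λ = -2, 3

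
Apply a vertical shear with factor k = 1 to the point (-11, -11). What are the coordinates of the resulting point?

Shear matrix for vertical shear with factor k = 1:
[[1, 0], [1, 1]]
Result: (-11, -11) → (-11, -22)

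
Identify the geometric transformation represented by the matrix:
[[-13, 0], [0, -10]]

This matrix represents: non-uniform scaling by sx = -13, sy = -10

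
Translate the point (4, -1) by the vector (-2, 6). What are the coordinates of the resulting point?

Translation by (-2, 6) (homogeneous matrix [[1, 0, -2], [0, 1, 6], [0, 0, 1]]):
x' = 4 + -2 = 2
y' = -1 + 6 = 5
Result: (2, 5)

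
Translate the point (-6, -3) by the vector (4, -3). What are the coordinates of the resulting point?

Translation by (4, -3) (homogeneous matrix [[1, 0, 4], [0, 1, -3], [0, 0, 1]]):
x' = -6 + 4 = -2
y' = -3 + -3 = -6
Result: (-2, -6)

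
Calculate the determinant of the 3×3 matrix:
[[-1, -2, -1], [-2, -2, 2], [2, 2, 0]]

Expansion along first row:
det = -1·det([[-2,2],[2,0]]) - -2·det([[-2,2],[2,0]]) + -1·det([[-2,-2],[2,2]])
    = -1·(-2·0 - 2·2) - -2·(-2·0 - 2·2) + -1·(-2·2 - -2·2)
    = -1·-4 - -2·-4 + -1·0
    = 4 + -8 + 0 = -4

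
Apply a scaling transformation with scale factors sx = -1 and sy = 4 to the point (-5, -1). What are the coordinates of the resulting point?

Scaling matrix:
[[-1, 0], [0, 4]]
Result: (-5 × -1, -1 × 4) = (5, -4)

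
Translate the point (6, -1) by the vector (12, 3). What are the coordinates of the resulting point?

Translation by (12, 3) (homogeneous matrix [[1, 0, 12], [0, 1, 3], [0, 0, 1]]):
x' = 6 + 12 = 18
y' = -1 + 3 = 2
Result: (18, 2)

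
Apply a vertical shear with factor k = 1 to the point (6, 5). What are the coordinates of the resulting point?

Shear matrix for vertical shear with factor k = 1:
[[1, 0], [1, 1]]
Result: (6, 5) → (6, 11)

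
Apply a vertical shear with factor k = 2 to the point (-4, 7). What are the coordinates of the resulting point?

Shear matrix for vertical shear with factor k = 2:
[[1, 0], [2, 1]]
Result: (-4, 7) → (-4, -1)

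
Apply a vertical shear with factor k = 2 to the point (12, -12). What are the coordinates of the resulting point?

Shear matrix for vertical shear with factor k = 2:
[[1, 0], [2, 1]]
Result: (12, -12) → (12, 12)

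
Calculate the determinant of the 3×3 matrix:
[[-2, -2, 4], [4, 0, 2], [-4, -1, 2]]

Expansion along first row:
det = -2·det([[0,2],[-1,2]]) - -2·det([[4,2],[-4,2]]) + 4·det([[4,0],[-4,-1]])
    = -2·(0·2 - 2·-1) - -2·(4·2 - 2·-4) + 4·(4·-1 - 0·-4)
    = -2·2 - -2·16 + 4·-4
    = -4 + 32 + -16 = 12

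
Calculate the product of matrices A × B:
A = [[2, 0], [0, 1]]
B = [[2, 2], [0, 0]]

Matrix multiplication:
C[0][0] = 2×2 + 0×0 = 4
C[0][1] = 2×2 + 0×0 = 4
C[1][0] = 0×2 + 1×0 = 0
C[1][1] = 0×2 + 1×0 = 0
Result: [[4, 4], [0, 0]]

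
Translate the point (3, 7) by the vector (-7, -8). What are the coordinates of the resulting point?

Translation by (-7, -8) (homogeneous matrix [[1, 0, -7], [0, 1, -8], [0, 0, 1]]):
x' = 3 + -7 = -4
y' = 7 + -8 = -1
Result: (-4, -1)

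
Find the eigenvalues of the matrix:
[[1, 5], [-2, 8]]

Characteristic equation: det(A - λI) = 0
λ² - (trace)λ + (det) = 0
trace = 1 + 8 = 9, det = (1)(8) - (5)(-2) = 18
λ² - (9)λ + (18) = 0
λ = (9 ± √((9)² - 4·(18))) / 2 = (9 ± √9) / 2
Solving: λ = 3, 6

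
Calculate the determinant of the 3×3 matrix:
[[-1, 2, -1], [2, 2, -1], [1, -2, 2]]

Expansion along first row:
det = -1·det([[2,-1],[-2,2]]) - 2·det([[2,-1],[1,2]]) + -1·det([[2,2],[1,-2]])
    = -1·(2·2 - -1·-2) - 2·(2·2 - -1·1) + -1·(2·-2 - 2·1)
    = -1·2 - 2·5 + -1·-6
    = -2 + -10 + 6 = -6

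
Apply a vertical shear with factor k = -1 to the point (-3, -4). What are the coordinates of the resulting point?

Shear matrix for vertical shear with factor k = -1:
[[1, 0], [-1, 1]]
Result: (-3, -4) → (-3, -1)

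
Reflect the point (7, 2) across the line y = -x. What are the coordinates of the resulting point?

Reflection across line y = -x: (7, 2) → (-2, -7)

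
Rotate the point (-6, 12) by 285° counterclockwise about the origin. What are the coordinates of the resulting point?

Rotation matrix for 285°: [[cos 285°, -sin 285°], [sin 285°, cos 285°]] ≈ [[0.258819, 0.965926], [-0.965926, 0.258819]]
[[0.258819, 0.965926], [-0.965926, 0.258819]] × [-6, 12]ᵀ ≈ [10.0382, 8.9014]ᵀ
Result: (10.0382, 8.9014)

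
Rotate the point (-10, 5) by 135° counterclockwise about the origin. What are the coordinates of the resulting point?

Rotation matrix for 135°: [[cos 135°, -sin 135°], [sin 135°, cos 135°]] ≈ [[-0.707107, -0.707107], [0.707107, -0.707107]]
[[-0.707107, -0.707107], [0.707107, -0.707107]] × [-10, 5]ᵀ ≈ [3.5355, -10.6066]ᵀ
Result: (3.5355, -10.6066)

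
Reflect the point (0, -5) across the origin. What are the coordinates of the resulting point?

Reflection across origin: (0, -5) → (0, 5)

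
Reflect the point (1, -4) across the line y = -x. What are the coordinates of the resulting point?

Reflection across line y = -x: (1, -4) → (4, -1)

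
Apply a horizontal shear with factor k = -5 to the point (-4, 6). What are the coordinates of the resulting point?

Shear matrix for horizontal shear with factor k = -5:
[[1, -5], [0, 1]]
Result: (-4, 6) → (-34, 6)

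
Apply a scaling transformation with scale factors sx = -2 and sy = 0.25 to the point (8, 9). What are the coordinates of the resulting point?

Scaling matrix:
[[-2, 0], [0, 0.25]]
Result: (8 × -2, 9 × 0.25) = (-16, 2.25)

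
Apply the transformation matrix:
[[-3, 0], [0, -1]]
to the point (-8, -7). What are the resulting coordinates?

Matrix multiplication:
[[-3, 0], [0, -1]] × [-8, -7]ᵀ
= [(-3)(-8) + (0)(-7), (0)(-8) + (-1)(-7)]ᵀ
= [24, 7]ᵀ
Result: (24, 7)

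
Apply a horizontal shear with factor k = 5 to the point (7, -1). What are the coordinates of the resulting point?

Shear matrix for horizontal shear with factor k = 5:
[[1, 5], [0, 1]]
Result: (7, -1) → (2, -1)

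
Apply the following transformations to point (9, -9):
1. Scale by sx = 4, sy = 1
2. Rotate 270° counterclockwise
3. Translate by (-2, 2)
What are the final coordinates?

Step 1: Scale → (36, -9)
Step 2: Rotate 270° → (-9, -36)
Step 3: Translate → (-11, -34)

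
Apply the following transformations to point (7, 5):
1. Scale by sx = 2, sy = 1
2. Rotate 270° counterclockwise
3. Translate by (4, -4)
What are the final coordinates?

Step 1: Scale → (14, 5)
Step 2: Rotate 270° → (5, -14)
Step 3: Translate → (9, -18)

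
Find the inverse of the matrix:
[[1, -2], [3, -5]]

For [[a,b],[c,d]], inverse = (1/det)·[[d,-b],[-c,a]]
det = (1)(-5) - (-2)(3) = -5 - -6 = 1
Inverse = [[-5, 2], [-3, 1]]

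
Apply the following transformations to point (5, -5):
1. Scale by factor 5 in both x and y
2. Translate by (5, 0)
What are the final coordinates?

Step 1: Scale (5, -5) by 5 → (25, -25)
Step 2: Translate by (5, 0) → (30, -25)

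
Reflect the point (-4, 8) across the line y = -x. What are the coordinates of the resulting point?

Reflection across line y = -x: (-4, 8) → (-8, 4)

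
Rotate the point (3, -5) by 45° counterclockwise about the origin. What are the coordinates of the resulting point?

Rotation matrix for 45°: [[cos 45°, -sin 45°], [sin 45°, cos 45°]] ≈ [[0.707107, -0.707107], [0.707107, 0.707107]]
[[0.707107, -0.707107], [0.707107, 0.707107]] × [3, -5]ᵀ ≈ [5.6569, -1.4142]ᵀ
Result: (5.6569, -1.4142)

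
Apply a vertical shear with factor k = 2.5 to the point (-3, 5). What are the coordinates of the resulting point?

Shear matrix for vertical shear with factor k = 2.5:
[[1, 0], [2.50, 1]]
Result: (-3, 5) → (-3, -2.5)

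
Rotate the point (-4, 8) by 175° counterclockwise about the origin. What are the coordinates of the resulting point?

Rotation matrix for 175°: [[cos 175°, -sin 175°], [sin 175°, cos 175°]] ≈ [[-0.996195, -0.087156], [0.087156, -0.996195]]
[[-0.996195, -0.087156], [0.087156, -0.996195]] × [-4, 8]ᵀ ≈ [3.2875, -8.3182]ᵀ
Result: (3.2875, -8.3182)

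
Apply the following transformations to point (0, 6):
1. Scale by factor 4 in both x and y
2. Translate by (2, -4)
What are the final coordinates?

Step 1: Scale (0, 6) by 4 → (0, 24)
Step 2: Translate by (2, -4) → (2, 20)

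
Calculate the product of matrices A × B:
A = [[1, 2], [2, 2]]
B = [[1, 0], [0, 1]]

Matrix multiplication:
C[0][0] = 1×1 + 2×0 = 1
C[0][1] = 1×0 + 2×1 = 2
C[1][0] = 2×1 + 2×0 = 2
C[1][1] = 2×0 + 2×1 = 2
Result: [[1, 2], [2, 2]]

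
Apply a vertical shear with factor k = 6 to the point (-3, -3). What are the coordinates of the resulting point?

Shear matrix for vertical shear with factor k = 6:
[[1, 0], [6, 1]]
Result: (-3, -3) → (-3, -21)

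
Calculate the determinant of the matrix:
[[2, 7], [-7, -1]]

For a 2×2 matrix [[a, b], [c, d]], det = ad - bc
det = (2)(-1) - (7)(-7) = -2 - -49 = 47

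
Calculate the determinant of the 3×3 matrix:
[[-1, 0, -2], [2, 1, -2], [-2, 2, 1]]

Expansion along first row:
det = -1·det([[1,-2],[2,1]]) - 0·det([[2,-2],[-2,1]]) + -2·det([[2,1],[-2,2]])
    = -1·(1·1 - -2·2) - 0·(2·1 - -2·-2) + -2·(2·2 - 1·-2)
    = -1·5 - 0·-2 + -2·6
    = -5 + 0 + -12 = -17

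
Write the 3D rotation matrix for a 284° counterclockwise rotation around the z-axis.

Rotation matrix for counterclockwise 284° around z-axis:
cos(284°) = 0.2419, sin(284°) = -0.9703
Result: [[0.2419, 0.9703, 0], [-0.9703, 0.2419, 0], [0, 0, 1]]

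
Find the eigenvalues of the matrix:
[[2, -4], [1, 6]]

Characteristic equation: det(A - λI) = 0
λ² - (trace)λ + (det) = 0
trace = 2 + 6 = 8, det = (2)(6) - (-4)(1) = 16
λ² - (8)λ + (16) = 0
λ = (8 ± √((8)² - 4·(16))) / 2 = (8 ± √0) / 2
Solving: λ = 4, 4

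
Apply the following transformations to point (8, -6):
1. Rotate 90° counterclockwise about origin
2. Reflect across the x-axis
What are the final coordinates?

Step 1: Rotate 90° → (6, 8)
Step 2: Reflect across x-axis → (6, -8)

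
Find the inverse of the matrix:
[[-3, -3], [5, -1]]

For [[a,b],[c,d]], inverse = (1/det)·[[d,-b],[-c,a]]
det = (-3)(-1) - (-3)(5) = 3 - -15 = 18
Inverse = (1/18)·[[-1, 3], [-5, -3]]
= [[-1/18, 1/6], [-5/18, -1/6]]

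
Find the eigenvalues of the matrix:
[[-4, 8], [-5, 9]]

Characteristic equation: det(A - λI) = 0
λ² - (trace)λ + (det) = 0
trace = -4 + 9 = 5, det = (-4)(9) - (8)(-5) = 4
λ² - (5)λ + (4) = 0
λ = (5 ± √((5)² - 4·(4))) / 2 = (5 ± √9) / 2
Solving: λ = 1, 4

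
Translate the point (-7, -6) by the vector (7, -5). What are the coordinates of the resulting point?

Translation by (7, -5) (homogeneous matrix [[1, 0, 7], [0, 1, -5], [0, 0, 1]]):
x' = -7 + 7 = 0
y' = -6 + -5 = -11
Result: (0, -11)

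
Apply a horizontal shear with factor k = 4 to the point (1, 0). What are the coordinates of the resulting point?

Shear matrix for horizontal shear with factor k = 4:
[[1, 4], [0, 1]]
Result: (1, 0) → (1, 0)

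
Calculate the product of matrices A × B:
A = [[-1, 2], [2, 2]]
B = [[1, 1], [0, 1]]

Matrix multiplication:
C[0][0] = -1×1 + 2×0 = -1
C[0][1] = -1×1 + 2×1 = 1
C[1][0] = 2×1 + 2×0 = 2
C[1][1] = 2×1 + 2×1 = 4
Result: [[-1, 1], [2, 4]]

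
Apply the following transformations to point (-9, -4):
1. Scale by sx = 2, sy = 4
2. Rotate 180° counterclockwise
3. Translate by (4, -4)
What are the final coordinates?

Step 1: Scale → (-18, -16)
Step 2: Rotate 180° → (18, 16)
Step 3: Translate → (22, 12)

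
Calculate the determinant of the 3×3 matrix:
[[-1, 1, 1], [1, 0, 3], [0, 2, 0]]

Expansion along first row:
det = -1·det([[0,3],[2,0]]) - 1·det([[1,3],[0,0]]) + 1·det([[1,0],[0,2]])
    = -1·(0·0 - 3·2) - 1·(1·0 - 3·0) + 1·(1·2 - 0·0)
    = -1·-6 - 1·0 + 1·2
    = 6 + 0 + 2 = 8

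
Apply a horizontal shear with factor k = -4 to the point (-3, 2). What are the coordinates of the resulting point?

Shear matrix for horizontal shear with factor k = -4:
[[1, -4], [0, 1]]
Result: (-3, 2) → (-11, 2)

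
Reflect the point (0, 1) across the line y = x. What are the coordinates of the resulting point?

Reflection across line y = x: (0, 1) → (1, 0)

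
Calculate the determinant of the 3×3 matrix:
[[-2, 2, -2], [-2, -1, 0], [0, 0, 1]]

Expansion along first row:
det = -2·det([[-1,0],[0,1]]) - 2·det([[-2,0],[0,1]]) + -2·det([[-2,-1],[0,0]])
    = -2·(-1·1 - 0·0) - 2·(-2·1 - 0·0) + -2·(-2·0 - -1·0)
    = -2·-1 - 2·-2 + -2·0
    = 2 + 4 + 0 = 6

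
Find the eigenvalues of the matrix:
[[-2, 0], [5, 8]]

Characteristic equation: det(A - λI) = 0
λ² - (trace)λ + (det) = 0
trace = -2 + 8 = 6, det = (-2)(8) - (0)(5) = -16
λ² - (6)λ + (-16) = 0
λ = (6 ± √((6)² - 4·(-16))) / 2 = (6 ± √100) / 2
Solving: λ = -2, 8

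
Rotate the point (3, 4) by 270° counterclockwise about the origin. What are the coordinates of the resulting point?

Rotation matrix for 270°: [[cos 270°, -sin 270°], [sin 270°, cos 270°]] = [[0, 1], [-1, 0]]
[[0, 1], [-1, 0]] × [3, 4]ᵀ = [4, -3]ᵀ
Result: (4, -3)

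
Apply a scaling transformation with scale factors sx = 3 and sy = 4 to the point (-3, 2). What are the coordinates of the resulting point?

Scaling matrix:
[[3, 0], [0, 4]]
Result: (-3 × 3, 2 × 4) = (-9, 8)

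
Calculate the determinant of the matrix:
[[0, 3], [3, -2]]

For a 2×2 matrix [[a, b], [c, d]], det = ad - bc
det = (0)(-2) - (3)(3) = 0 - 9 = -9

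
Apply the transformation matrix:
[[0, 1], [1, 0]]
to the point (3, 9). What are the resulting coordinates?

Matrix multiplication:
[[0, 1], [1, 0]] × [3, 9]ᵀ
= [(0)(3) + (1)(9), (1)(3) + (0)(9)]ᵀ
= [9, 3]ᵀ
Result: (9, 3)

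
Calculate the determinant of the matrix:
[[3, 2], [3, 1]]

For a 2×2 matrix [[a, b], [c, d]], det = ad - bc
det = (3)(1) - (2)(3) = 3 - 6 = -3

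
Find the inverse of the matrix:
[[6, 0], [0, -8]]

For [[a,b],[c,d]], inverse = (1/det)·[[d,-b],[-c,a]]
det = (6)(-8) - (0)(0) = -48 - 0 = -48
Inverse = (1/-48)·[[-8, 0], [0, 6]]
= [[1/6, 0], [0, -1/8]]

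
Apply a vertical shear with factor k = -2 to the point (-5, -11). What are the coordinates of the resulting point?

Shear matrix for vertical shear with factor k = -2:
[[1, 0], [-2, 1]]
Result: (-5, -11) → (-5, -1)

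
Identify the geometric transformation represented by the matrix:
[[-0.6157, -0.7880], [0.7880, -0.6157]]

This matrix represents: rotation by 128° counterclockwise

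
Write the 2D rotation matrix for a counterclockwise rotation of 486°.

Rotation matrix formula: [[cos θ, -sin θ], [sin θ, cos θ]]
For θ = 486°:
cos(486°) = -0.5878
sin(486°) = 0.8090
Result: [[-0.5878, -0.8090], [0.8090, -0.5878]]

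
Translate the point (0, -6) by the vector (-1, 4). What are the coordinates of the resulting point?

Translation by (-1, 4) (homogeneous matrix [[1, 0, -1], [0, 1, 4], [0, 0, 1]]):
x' = 0 + -1 = -1
y' = -6 + 4 = -2
Result: (-1, -2)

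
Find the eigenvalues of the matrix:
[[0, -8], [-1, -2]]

Characteristic equation: det(A - λI) = 0
λ² - (trace)λ + (det) = 0
trace = 0 + -2 = -2, det = (0)(-2) - (-8)(-1) = -8
λ² - (-2)λ + (-8) = 0
λ = (-2 ± √((-2)² - 4·(-8))) / 2 = (-2 ± √36) / 2
Solving: λ = -4, 2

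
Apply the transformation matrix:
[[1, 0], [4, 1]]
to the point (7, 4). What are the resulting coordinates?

Matrix multiplication:
[[1, 0], [4, 1]] × [7, 4]ᵀ
= [(1)(7) + (0)(4), (4)(7) + (1)(4)]ᵀ
= [7, 32]ᵀ
Result: (7, 32)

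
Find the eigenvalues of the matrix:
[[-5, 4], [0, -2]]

Characteristic equation: det(A - λI) = 0
λ² - (trace)λ + (det) = 0
trace = -5 + -2 = -7, det = (-5)(-2) - (4)(0) = 10
λ² - (-7)λ + (10) = 0
λ = (-7 ± √((-7)² - 4·(10))) / 2 = (-7 ± √9) / 2
Solving: λ = -5, -2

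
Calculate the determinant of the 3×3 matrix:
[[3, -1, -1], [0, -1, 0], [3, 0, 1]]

Expansion along first row:
det = 3·det([[-1,0],[0,1]]) - -1·det([[0,0],[3,1]]) + -1·det([[0,-1],[3,0]])
    = 3·(-1·1 - 0·0) - -1·(0·1 - 0·3) + -1·(0·0 - -1·3)
    = 3·-1 - -1·0 + -1·3
    = -3 + 0 + -3 = -6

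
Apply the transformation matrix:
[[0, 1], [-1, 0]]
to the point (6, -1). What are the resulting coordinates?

Matrix multiplication:
[[0, 1], [-1, 0]] × [6, -1]ᵀ
= [(0)(6) + (1)(-1), (-1)(6) + (0)(-1)]ᵀ
= [-1, -6]ᵀ
Result: (-1, -6)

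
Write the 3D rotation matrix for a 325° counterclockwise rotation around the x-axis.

Rotation matrix for counterclockwise 325° around x-axis:
cos(325°) = 0.8192, sin(325°) = -0.5736
Result: [[1, 0, 0], [0, 0.8192, 0.5736], [0, -0.5736, 0.8192]]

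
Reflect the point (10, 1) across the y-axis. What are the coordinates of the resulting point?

Reflection across y-axis: (10, 1) → (-10, 1)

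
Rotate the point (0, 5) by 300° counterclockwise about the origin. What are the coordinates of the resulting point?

Rotation matrix for 300°: [[cos 300°, -sin 300°], [sin 300°, cos 300°]] ≈ [[0.500000, 0.866025], [-0.866025, 0.500000]]
[[0.500000, 0.866025], [-0.866025, 0.500000]] × [0, 5]ᵀ ≈ [4.3301, 2.5000]ᵀ
Result: (4.3301, 2.5000)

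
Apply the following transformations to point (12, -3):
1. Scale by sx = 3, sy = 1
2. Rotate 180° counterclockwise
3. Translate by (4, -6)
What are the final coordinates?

Step 1: Scale → (36, -3)
Step 2: Rotate 180° → (-36, 3)
Step 3: Translate → (-32, -3)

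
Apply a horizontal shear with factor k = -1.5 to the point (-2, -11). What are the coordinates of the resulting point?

Shear matrix for horizontal shear with factor k = -1.5:
[[1, -1.50], [0, 1]]
Result: (-2, -11) → (14.5, -11)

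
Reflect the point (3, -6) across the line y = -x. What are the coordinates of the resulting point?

Reflection across line y = -x: (3, -6) → (6, -3)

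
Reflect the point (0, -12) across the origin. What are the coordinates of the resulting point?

Reflection across origin: (0, -12) → (0, 12)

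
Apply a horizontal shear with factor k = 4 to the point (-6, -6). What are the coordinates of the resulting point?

Shear matrix for horizontal shear with factor k = 4:
[[1, 4], [0, 1]]
Result: (-6, -6) → (-30, -6)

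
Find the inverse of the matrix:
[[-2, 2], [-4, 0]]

For [[a,b],[c,d]], inverse = (1/det)·[[d,-b],[-c,a]]
det = (-2)(0) - (2)(-4) = 0 - -8 = 8
Inverse = (1/8)·[[0, -2], [4, -2]]
= [[0, -1/4], [1/2, -1/4]]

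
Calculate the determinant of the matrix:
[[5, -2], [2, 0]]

For a 2×2 matrix [[a, b], [c, d]], det = ad - bc
det = (5)(0) - (-2)(2) = 0 - -4 = 4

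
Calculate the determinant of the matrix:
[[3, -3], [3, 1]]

For a 2×2 matrix [[a, b], [c, d]], det = ad - bc
det = (3)(1) - (-3)(3) = 3 - -9 = 12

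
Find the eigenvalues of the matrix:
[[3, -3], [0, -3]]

Characteristic equation: det(A - λI) = 0
λ² - (trace)λ + (det) = 0
trace = 3 + -3 = 0, det = (3)(-3) - (-3)(0) = -9
λ² - (0)λ + (-9) = 0
λ = (0 ± √((0)² - 4·(-9))) / 2 = (0 ± √36) / 2
Solving: λ = -3, 3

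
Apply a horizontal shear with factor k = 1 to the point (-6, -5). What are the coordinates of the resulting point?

Shear matrix for horizontal shear with factor k = 1:
[[1, 1], [0, 1]]
Result: (-6, -5) → (-11, -5)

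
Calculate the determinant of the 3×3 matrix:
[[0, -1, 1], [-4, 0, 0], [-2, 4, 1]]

Expansion along first row:
det = 0·det([[0,0],[4,1]]) - -1·det([[-4,0],[-2,1]]) + 1·det([[-4,0],[-2,4]])
    = 0·(0·1 - 0·4) - -1·(-4·1 - 0·-2) + 1·(-4·4 - 0·-2)
    = 0·0 - -1·-4 + 1·-16
    = 0 + -4 + -16 = -20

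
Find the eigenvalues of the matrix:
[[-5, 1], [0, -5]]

Characteristic equation: det(A - λI) = 0
λ² - (trace)λ + (det) = 0
trace = -5 + -5 = -10, det = (-5)(-5) - (1)(0) = 25
λ² - (-10)λ + (25) = 0
λ = (-10 ± √((-10)² - 4·(25))) / 2 = (-10 ± √0) / 2
Solving: λ = -5, -5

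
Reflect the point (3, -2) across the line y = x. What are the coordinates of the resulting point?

Reflection across line y = x: (3, -2) → (-2, 3)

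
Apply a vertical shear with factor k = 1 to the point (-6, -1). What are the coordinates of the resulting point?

Shear matrix for vertical shear with factor k = 1:
[[1, 0], [1, 1]]
Result: (-6, -1) → (-6, -7)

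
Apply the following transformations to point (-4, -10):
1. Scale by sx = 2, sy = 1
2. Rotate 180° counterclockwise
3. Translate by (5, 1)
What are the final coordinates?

Step 1: Scale → (-8, -10)
Step 2: Rotate 180° → (8, 10)
Step 3: Translate → (13, 11)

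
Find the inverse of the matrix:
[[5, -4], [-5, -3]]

For [[a,b],[c,d]], inverse = (1/det)·[[d,-b],[-c,a]]
det = (5)(-3) - (-4)(-5) = -15 - 20 = -35
Inverse = (1/-35)·[[-3, 4], [5, 5]]
= [[3/35, -4/35], [-1/7, -1/7]]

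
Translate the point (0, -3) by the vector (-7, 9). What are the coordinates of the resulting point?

Translation by (-7, 9) (homogeneous matrix [[1, 0, -7], [0, 1, 9], [0, 0, 1]]):
x' = 0 + -7 = -7
y' = -3 + 9 = 6
Result: (-7, 6)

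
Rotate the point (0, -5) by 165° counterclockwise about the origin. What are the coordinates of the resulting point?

Rotation matrix for 165°: [[cos 165°, -sin 165°], [sin 165°, cos 165°]] ≈ [[-0.965926, -0.258819], [0.258819, -0.965926]]
[[-0.965926, -0.258819], [0.258819, -0.965926]] × [0, -5]ᵀ ≈ [1.2941, 4.8296]ᵀ
Result: (1.2941, 4.8296)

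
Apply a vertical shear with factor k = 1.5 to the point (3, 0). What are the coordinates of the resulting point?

Shear matrix for vertical shear with factor k = 1.5:
[[1, 0], [1.50, 1]]
Result: (3, 0) → (3, 4.5)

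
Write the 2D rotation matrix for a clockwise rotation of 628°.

Rotation matrix formula: [[cos θ, -sin θ], [sin θ, cos θ]]
A clockwise rotation by 628° is equivalent to a counterclockwise rotation by -628°.
For θ = -628°:
cos(-628°) = -0.0349
sin(-628°) = 0.9994
Result: [[-0.0349, -0.9994], [0.9994, -0.0349]]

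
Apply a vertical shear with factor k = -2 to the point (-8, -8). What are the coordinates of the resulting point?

Shear matrix for vertical shear with factor k = -2:
[[1, 0], [-2, 1]]
Result: (-8, -8) → (-8, 8)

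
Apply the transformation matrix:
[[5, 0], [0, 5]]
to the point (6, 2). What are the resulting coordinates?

Matrix multiplication:
[[5, 0], [0, 5]] × [6, 2]ᵀ
= [(5)(6) + (0)(2), (0)(6) + (5)(2)]ᵀ
= [30, 10]ᵀ
Result: (30, 10)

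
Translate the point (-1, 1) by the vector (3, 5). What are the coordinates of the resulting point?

Translation by (3, 5) (homogeneous matrix [[1, 0, 3], [0, 1, 5], [0, 0, 1]]):
x' = -1 + 3 = 2
y' = 1 + 5 = 6
Result: (2, 6)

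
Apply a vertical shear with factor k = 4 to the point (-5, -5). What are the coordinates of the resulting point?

Shear matrix for vertical shear with factor k = 4:
[[1, 0], [4, 1]]
Result: (-5, -5) → (-5, -25)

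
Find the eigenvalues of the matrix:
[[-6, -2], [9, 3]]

Characteristic equation: det(A - λI) = 0
λ² - (trace)λ + (det) = 0
trace = -6 + 3 = -3, det = (-6)(3) - (-2)(9) = 0
λ² - (-3)λ + (0) = 0
λ = (-3 ± √((-3)² - 4·(0))) / 2 = (-3 ± √9) / 2
Solving: λ = -3, 0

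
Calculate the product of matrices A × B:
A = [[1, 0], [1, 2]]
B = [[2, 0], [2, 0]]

Matrix multiplication:
C[0][0] = 1×2 + 0×2 = 2
C[0][1] = 1×0 + 0×0 = 0
C[1][0] = 1×2 + 2×2 = 6
C[1][1] = 1×0 + 2×0 = 0
Result: [[2, 0], [6, 0]]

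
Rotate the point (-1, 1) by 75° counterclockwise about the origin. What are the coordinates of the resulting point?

Rotation matrix for 75°: [[cos 75°, -sin 75°], [sin 75°, cos 75°]] ≈ [[0.258819, -0.965926], [0.965926, 0.258819]]
[[0.258819, -0.965926], [0.965926, 0.258819]] × [-1, 1]ᵀ ≈ [-1.2247, -0.7071]ᵀ
Result: (-1.2247, -0.7071)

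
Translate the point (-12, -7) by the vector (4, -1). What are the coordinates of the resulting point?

Translation by (4, -1) (homogeneous matrix [[1, 0, 4], [0, 1, -1], [0, 0, 1]]):
x' = -12 + 4 = -8
y' = -7 + -1 = -8
Result: (-8, -8)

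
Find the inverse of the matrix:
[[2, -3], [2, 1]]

For [[a,b],[c,d]], inverse = (1/det)·[[d,-b],[-c,a]]
det = (2)(1) - (-3)(2) = 2 - -6 = 8
Inverse = (1/8)·[[1, 3], [-2, 2]]
= [[1/8, 3/8], [-1/4, 1/4]]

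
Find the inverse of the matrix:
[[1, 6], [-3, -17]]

For [[a,b],[c,d]], inverse = (1/det)·[[d,-b],[-c,a]]
det = (1)(-17) - (6)(-3) = -17 - -18 = 1
Inverse = [[-17, -6], [3, 1]]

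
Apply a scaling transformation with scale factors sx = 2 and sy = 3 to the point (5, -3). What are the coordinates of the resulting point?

Scaling matrix:
[[2, 0], [0, 3]]
Result: (5 × 2, -3 × 3) = (10, -9)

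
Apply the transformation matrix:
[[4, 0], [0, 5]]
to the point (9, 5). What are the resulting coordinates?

Matrix multiplication:
[[4, 0], [0, 5]] × [9, 5]ᵀ
= [(4)(9) + (0)(5), (0)(9) + (5)(5)]ᵀ
= [36, 25]ᵀ
Result: (36, 25)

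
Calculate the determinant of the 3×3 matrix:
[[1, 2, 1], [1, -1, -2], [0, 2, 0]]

Expansion along first row:
det = 1·det([[-1,-2],[2,0]]) - 2·det([[1,-2],[0,0]]) + 1·det([[1,-1],[0,2]])
    = 1·(-1·0 - -2·2) - 2·(1·0 - -2·0) + 1·(1·2 - -1·0)
    = 1·4 - 2·0 + 1·2
    = 4 + 0 + 2 = 6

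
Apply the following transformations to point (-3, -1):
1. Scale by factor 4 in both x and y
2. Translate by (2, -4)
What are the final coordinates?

Step 1: Scale (-3, -1) by 4 → (-12, -4)
Step 2: Translate by (2, -4) → (-10, -8)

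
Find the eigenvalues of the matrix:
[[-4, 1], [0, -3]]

Characteristic equation: det(A - λI) = 0
λ² - (trace)λ + (det) = 0
trace = -4 + -3 = -7, det = (-4)(-3) - (1)(0) = 12
λ² - (-7)λ + (12) = 0
λ = (-7 ± √((-7)² - 4·(12))) / 2 = (-7 ± √1) / 2
Solving: λ = -4, -3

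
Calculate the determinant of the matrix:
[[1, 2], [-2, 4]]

For a 2×2 matrix [[a, b], [c, d]], det = ad - bc
det = (1)(4) - (2)(-2) = 4 - -4 = 8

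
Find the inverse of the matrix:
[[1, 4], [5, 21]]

For [[a,b],[c,d]], inverse = (1/det)·[[d,-b],[-c,a]]
det = (1)(21) - (4)(5) = 21 - 20 = 1
Inverse = [[21, -4], [-5, 1]]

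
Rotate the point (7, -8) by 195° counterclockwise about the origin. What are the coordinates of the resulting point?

Rotation matrix for 195°: [[cos 195°, -sin 195°], [sin 195°, cos 195°]] ≈ [[-0.965926, 0.258819], [-0.258819, -0.965926]]
[[-0.965926, 0.258819], [-0.258819, -0.965926]] × [7, -8]ᵀ ≈ [-8.8320, 5.9157]ᵀ
Result: (-8.8320, 5.9157)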